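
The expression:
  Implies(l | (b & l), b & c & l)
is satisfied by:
  {c: True, b: True, l: False}
  {c: True, b: False, l: False}
  {b: True, c: False, l: False}
  {c: False, b: False, l: False}
  {c: True, l: True, b: True}


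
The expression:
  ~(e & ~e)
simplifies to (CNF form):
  True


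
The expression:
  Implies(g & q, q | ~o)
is always true.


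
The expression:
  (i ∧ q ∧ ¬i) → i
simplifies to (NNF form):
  True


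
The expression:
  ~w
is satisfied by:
  {w: False}


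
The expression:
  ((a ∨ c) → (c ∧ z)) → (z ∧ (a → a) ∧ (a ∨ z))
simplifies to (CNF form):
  a ∨ c ∨ z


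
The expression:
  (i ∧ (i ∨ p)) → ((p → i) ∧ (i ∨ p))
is always true.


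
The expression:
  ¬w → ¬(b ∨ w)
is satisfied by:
  {w: True, b: False}
  {b: False, w: False}
  {b: True, w: True}


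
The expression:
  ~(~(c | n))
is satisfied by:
  {n: True, c: True}
  {n: True, c: False}
  {c: True, n: False}


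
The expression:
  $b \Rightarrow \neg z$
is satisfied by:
  {z: False, b: False}
  {b: True, z: False}
  {z: True, b: False}


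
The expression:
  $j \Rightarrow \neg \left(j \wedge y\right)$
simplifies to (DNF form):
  $\neg j \vee \neg y$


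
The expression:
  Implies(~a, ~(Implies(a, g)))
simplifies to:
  a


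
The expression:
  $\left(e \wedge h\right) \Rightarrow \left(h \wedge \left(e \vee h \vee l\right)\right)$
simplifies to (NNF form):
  $\text{True}$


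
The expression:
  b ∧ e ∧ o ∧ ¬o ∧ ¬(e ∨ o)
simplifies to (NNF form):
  False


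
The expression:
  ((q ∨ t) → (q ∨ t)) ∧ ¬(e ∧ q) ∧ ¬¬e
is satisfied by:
  {e: True, q: False}


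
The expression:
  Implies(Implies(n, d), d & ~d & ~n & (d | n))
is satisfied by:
  {n: True, d: False}


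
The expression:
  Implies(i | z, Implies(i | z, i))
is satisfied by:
  {i: True, z: False}
  {z: False, i: False}
  {z: True, i: True}


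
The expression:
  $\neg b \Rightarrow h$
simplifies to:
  $b \vee h$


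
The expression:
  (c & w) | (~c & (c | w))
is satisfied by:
  {w: True}


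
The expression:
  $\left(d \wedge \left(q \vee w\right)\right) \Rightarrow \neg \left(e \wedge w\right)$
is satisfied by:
  {w: False, e: False, d: False}
  {d: True, w: False, e: False}
  {e: True, w: False, d: False}
  {d: True, e: True, w: False}
  {w: True, d: False, e: False}
  {d: True, w: True, e: False}
  {e: True, w: True, d: False}


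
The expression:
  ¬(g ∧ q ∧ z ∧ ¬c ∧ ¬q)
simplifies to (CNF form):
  True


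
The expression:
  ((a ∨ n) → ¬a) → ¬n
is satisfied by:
  {a: True, n: False}
  {n: False, a: False}
  {n: True, a: True}


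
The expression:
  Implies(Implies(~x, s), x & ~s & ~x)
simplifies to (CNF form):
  ~s & ~x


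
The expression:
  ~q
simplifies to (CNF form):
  ~q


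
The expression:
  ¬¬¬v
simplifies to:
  ¬v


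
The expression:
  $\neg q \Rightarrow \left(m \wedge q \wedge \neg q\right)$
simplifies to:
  $q$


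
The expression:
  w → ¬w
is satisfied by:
  {w: False}


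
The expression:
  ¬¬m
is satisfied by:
  {m: True}


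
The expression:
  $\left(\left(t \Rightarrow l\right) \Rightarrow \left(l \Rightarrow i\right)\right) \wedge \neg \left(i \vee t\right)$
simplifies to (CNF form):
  $\neg i \wedge \neg l \wedge \neg t$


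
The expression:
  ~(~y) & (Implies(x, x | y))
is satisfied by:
  {y: True}


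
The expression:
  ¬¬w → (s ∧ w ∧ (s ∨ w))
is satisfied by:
  {s: True, w: False}
  {w: False, s: False}
  {w: True, s: True}


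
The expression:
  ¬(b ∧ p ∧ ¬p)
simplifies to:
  True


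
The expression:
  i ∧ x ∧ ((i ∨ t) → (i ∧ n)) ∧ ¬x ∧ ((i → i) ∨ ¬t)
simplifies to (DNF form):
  False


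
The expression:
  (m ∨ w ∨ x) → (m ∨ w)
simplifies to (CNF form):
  m ∨ w ∨ ¬x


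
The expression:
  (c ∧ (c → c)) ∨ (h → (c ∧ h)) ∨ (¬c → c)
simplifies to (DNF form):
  c ∨ ¬h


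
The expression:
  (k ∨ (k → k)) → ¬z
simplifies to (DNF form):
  ¬z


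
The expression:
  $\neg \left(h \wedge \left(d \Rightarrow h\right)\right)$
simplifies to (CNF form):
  $\neg h$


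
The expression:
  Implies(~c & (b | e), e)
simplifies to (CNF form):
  c | e | ~b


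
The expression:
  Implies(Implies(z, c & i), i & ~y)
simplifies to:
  (i & ~y) | (z & ~c) | (z & ~i)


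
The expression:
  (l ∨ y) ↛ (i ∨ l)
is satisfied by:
  {y: True, i: False, l: False}


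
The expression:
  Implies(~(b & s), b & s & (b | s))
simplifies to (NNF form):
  b & s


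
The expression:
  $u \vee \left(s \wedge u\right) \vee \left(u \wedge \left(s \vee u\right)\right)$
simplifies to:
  $u$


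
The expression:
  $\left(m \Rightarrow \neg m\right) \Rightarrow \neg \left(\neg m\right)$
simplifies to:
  $m$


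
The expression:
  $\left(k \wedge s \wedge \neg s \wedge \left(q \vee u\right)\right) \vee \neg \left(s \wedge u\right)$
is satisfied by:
  {s: False, u: False}
  {u: True, s: False}
  {s: True, u: False}


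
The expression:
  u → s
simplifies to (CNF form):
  s ∨ ¬u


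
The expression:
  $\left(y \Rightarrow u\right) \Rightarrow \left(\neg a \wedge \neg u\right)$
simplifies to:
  $\neg u \wedge \left(y \vee \neg a\right)$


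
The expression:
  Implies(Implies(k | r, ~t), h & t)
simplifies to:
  t & (h | k | r)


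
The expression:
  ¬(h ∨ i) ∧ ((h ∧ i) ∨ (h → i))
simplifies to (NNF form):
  ¬h ∧ ¬i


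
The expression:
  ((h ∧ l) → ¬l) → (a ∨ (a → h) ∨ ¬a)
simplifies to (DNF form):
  True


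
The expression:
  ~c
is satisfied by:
  {c: False}


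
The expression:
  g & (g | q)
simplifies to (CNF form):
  g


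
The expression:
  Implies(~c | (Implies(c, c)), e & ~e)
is never true.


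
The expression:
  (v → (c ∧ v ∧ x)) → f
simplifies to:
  f ∨ (v ∧ ¬c) ∨ (v ∧ ¬x)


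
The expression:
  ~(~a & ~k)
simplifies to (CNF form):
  a | k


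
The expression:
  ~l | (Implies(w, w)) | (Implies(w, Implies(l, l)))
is always true.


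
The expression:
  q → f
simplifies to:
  f ∨ ¬q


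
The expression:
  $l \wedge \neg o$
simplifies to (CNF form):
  $l \wedge \neg o$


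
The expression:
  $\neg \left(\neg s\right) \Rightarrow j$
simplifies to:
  $j \vee \neg s$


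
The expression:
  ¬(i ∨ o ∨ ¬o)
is never true.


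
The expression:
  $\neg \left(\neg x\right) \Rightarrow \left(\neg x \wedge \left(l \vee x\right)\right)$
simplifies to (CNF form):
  $\neg x$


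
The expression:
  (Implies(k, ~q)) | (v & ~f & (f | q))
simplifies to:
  ~k | ~q | (v & ~f)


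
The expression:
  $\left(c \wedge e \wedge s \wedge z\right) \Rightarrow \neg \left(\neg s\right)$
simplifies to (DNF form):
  $\text{True}$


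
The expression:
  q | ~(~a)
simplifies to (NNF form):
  a | q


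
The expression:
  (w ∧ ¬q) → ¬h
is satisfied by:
  {q: True, w: False, h: False}
  {w: False, h: False, q: False}
  {h: True, q: True, w: False}
  {h: True, w: False, q: False}
  {q: True, w: True, h: False}
  {w: True, q: False, h: False}
  {h: True, w: True, q: True}


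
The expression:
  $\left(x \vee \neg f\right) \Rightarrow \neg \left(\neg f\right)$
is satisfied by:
  {f: True}


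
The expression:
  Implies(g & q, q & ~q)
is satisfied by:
  {g: False, q: False}
  {q: True, g: False}
  {g: True, q: False}


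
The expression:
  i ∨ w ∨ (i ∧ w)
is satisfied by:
  {i: True, w: True}
  {i: True, w: False}
  {w: True, i: False}


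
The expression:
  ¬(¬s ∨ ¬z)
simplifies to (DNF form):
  s ∧ z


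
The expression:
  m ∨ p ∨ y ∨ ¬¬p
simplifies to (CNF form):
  m ∨ p ∨ y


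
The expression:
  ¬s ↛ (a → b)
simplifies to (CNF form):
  a ∧ ¬b ∧ ¬s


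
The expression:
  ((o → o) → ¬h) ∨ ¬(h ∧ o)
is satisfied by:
  {h: False, o: False}
  {o: True, h: False}
  {h: True, o: False}


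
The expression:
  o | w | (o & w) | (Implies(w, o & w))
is always true.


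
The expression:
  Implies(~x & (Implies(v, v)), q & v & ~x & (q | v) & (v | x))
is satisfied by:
  {x: True, q: True, v: True}
  {x: True, q: True, v: False}
  {x: True, v: True, q: False}
  {x: True, v: False, q: False}
  {q: True, v: True, x: False}


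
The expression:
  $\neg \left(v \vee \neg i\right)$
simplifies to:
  $i \wedge \neg v$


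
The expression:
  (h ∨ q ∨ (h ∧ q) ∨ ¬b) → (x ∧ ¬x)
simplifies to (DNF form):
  b ∧ ¬h ∧ ¬q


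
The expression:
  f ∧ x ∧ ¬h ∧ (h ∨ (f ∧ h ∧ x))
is never true.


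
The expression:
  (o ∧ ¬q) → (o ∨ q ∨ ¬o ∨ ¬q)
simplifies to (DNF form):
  True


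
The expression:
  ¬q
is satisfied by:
  {q: False}


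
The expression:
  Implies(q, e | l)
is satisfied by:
  {l: True, e: True, q: False}
  {l: True, e: False, q: False}
  {e: True, l: False, q: False}
  {l: False, e: False, q: False}
  {q: True, l: True, e: True}
  {q: True, l: True, e: False}
  {q: True, e: True, l: False}


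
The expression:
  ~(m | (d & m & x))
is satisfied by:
  {m: False}


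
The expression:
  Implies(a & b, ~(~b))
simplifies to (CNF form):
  True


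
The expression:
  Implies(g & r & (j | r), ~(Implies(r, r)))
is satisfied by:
  {g: False, r: False}
  {r: True, g: False}
  {g: True, r: False}


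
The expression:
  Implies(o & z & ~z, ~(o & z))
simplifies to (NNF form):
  True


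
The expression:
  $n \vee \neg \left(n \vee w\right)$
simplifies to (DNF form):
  $n \vee \neg w$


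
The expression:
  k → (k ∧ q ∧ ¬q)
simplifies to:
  ¬k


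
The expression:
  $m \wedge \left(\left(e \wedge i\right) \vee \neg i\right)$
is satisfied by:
  {m: True, e: True, i: False}
  {m: True, e: False, i: False}
  {m: True, i: True, e: True}


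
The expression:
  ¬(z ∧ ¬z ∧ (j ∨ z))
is always true.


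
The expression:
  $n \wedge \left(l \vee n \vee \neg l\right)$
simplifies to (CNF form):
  $n$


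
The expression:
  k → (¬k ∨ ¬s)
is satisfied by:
  {s: False, k: False}
  {k: True, s: False}
  {s: True, k: False}


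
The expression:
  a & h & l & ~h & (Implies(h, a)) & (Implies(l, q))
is never true.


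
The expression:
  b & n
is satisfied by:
  {b: True, n: True}


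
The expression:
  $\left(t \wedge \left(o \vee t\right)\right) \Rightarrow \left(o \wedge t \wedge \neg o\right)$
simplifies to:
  $\neg t$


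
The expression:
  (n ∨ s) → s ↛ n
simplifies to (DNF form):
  ¬n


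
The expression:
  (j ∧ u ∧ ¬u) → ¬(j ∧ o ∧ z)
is always true.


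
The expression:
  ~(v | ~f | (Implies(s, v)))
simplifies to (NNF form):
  f & s & ~v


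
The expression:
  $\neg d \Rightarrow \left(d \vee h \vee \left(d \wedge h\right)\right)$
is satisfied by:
  {d: True, h: True}
  {d: True, h: False}
  {h: True, d: False}


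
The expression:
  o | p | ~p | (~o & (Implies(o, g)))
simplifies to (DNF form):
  True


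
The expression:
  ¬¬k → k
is always true.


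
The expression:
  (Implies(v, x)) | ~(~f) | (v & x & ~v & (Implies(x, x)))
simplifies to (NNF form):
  f | x | ~v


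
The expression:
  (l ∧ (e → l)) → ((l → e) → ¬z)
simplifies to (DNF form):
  ¬e ∨ ¬l ∨ ¬z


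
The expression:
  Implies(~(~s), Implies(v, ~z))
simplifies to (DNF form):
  ~s | ~v | ~z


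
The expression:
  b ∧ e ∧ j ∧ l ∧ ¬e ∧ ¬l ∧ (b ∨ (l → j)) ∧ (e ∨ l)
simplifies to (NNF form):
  False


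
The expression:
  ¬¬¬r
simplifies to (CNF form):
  ¬r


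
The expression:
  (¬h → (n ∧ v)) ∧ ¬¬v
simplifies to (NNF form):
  v ∧ (h ∨ n)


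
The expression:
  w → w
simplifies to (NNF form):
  True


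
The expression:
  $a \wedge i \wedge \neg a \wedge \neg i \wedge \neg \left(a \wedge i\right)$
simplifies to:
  $\text{False}$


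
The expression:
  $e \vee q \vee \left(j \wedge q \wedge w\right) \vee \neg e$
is always true.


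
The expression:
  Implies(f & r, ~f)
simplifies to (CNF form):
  ~f | ~r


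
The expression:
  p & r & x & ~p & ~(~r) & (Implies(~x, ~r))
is never true.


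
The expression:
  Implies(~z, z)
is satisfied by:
  {z: True}


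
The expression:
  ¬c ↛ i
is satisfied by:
  {i: False, c: False}


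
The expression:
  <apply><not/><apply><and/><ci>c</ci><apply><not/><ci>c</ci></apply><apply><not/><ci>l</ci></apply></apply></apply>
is always true.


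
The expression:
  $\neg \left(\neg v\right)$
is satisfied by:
  {v: True}


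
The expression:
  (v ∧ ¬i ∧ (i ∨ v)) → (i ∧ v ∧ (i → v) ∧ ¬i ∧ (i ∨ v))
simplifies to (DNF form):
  i ∨ ¬v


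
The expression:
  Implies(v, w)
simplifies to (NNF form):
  w | ~v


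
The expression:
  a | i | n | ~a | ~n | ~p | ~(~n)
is always true.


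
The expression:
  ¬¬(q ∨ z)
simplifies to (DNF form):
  q ∨ z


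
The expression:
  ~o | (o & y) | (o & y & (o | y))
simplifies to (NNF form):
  y | ~o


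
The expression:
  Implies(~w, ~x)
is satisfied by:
  {w: True, x: False}
  {x: False, w: False}
  {x: True, w: True}


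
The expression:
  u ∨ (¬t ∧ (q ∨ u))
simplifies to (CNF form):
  (q ∨ u) ∧ (u ∨ ¬t)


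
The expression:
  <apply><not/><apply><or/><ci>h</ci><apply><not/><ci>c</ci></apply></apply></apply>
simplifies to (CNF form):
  <apply><and/><ci>c</ci><apply><not/><ci>h</ci></apply></apply>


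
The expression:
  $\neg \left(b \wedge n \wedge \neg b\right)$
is always true.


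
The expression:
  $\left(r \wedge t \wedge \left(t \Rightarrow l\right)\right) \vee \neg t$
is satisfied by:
  {l: True, r: True, t: False}
  {l: True, r: False, t: False}
  {r: True, l: False, t: False}
  {l: False, r: False, t: False}
  {l: True, t: True, r: True}


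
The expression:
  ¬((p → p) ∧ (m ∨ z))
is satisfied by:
  {z: False, m: False}


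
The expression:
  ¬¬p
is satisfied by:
  {p: True}


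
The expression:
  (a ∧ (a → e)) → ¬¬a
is always true.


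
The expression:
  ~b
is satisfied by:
  {b: False}


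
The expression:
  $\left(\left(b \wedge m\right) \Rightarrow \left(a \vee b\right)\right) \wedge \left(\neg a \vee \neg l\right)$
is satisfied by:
  {l: False, a: False}
  {a: True, l: False}
  {l: True, a: False}


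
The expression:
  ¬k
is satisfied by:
  {k: False}


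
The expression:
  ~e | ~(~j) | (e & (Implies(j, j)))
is always true.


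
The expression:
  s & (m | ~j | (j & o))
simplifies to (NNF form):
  s & (m | o | ~j)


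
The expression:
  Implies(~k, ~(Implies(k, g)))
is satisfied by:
  {k: True}


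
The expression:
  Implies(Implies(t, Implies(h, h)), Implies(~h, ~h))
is always true.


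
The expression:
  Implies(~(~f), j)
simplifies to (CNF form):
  j | ~f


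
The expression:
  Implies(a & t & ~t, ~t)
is always true.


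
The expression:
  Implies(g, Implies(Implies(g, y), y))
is always true.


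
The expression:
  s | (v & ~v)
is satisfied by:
  {s: True}


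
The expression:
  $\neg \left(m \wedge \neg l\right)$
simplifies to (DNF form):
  $l \vee \neg m$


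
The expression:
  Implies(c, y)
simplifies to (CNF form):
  y | ~c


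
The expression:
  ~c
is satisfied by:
  {c: False}


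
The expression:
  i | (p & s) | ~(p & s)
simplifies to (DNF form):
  True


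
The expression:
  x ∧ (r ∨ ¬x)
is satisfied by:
  {r: True, x: True}


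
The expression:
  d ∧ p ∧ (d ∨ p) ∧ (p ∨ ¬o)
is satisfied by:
  {p: True, d: True}


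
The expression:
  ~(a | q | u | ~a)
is never true.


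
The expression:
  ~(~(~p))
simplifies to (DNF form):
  ~p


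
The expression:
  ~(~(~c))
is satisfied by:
  {c: False}


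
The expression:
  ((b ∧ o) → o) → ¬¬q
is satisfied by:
  {q: True}


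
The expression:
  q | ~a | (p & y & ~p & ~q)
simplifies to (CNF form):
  q | ~a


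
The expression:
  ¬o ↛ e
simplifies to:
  e ∨ ¬o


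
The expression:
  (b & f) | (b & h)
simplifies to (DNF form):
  (b & f) | (b & h)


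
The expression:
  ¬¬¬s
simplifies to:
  ¬s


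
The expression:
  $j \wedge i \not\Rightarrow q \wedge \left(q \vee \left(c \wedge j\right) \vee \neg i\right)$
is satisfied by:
  {c: True, i: True, j: True, q: False}


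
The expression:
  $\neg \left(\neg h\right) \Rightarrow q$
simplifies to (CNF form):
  $q \vee \neg h$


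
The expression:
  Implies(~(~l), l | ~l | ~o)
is always true.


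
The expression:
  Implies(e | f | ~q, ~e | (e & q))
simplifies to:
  q | ~e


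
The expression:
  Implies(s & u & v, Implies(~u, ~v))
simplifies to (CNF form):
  True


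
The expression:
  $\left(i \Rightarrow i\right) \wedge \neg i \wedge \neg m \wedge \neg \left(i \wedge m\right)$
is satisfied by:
  {i: False, m: False}


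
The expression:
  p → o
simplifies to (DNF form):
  o ∨ ¬p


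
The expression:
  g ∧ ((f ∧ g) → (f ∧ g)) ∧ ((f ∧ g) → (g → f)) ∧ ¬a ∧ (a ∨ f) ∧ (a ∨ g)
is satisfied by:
  {g: True, f: True, a: False}


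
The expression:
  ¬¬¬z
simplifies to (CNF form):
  ¬z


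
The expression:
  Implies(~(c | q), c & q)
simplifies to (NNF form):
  c | q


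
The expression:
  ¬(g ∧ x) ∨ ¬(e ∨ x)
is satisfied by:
  {g: False, x: False}
  {x: True, g: False}
  {g: True, x: False}


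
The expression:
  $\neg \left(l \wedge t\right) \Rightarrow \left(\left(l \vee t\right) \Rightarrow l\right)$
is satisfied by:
  {l: True, t: False}
  {t: False, l: False}
  {t: True, l: True}


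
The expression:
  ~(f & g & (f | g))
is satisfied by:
  {g: False, f: False}
  {f: True, g: False}
  {g: True, f: False}


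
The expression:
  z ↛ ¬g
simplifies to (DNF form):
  g ∧ z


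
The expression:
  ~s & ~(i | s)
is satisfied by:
  {i: False, s: False}


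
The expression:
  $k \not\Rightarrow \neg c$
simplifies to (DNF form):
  $c \wedge k$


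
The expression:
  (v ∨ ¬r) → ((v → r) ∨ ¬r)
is always true.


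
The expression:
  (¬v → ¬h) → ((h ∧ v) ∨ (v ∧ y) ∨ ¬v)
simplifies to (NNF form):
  h ∨ y ∨ ¬v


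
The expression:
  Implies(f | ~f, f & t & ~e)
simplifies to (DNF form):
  f & t & ~e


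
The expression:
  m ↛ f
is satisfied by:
  {m: True, f: False}


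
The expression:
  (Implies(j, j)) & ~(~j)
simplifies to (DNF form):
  j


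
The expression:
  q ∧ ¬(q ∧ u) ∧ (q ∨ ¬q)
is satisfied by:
  {q: True, u: False}


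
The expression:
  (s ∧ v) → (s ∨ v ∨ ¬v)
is always true.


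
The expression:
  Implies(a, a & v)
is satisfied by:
  {v: True, a: False}
  {a: False, v: False}
  {a: True, v: True}


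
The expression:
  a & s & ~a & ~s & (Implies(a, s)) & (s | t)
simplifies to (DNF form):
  False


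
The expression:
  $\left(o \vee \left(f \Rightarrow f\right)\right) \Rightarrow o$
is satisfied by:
  {o: True}


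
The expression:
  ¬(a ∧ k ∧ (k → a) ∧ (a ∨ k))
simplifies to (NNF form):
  ¬a ∨ ¬k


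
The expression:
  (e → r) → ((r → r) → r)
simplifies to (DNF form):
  e ∨ r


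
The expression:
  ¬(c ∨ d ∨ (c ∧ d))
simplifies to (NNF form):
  ¬c ∧ ¬d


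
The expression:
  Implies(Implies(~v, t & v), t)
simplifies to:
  t | ~v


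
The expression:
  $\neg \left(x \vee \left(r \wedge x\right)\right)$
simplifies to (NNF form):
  $\neg x$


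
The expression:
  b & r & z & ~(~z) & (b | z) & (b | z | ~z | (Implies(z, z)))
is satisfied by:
  {r: True, z: True, b: True}


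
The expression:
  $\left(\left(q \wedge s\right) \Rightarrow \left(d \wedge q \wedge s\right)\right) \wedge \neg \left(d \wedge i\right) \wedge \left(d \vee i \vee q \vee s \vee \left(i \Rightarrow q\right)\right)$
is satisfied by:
  {s: False, q: False, d: False, i: False}
  {i: True, s: False, q: False, d: False}
  {q: True, i: False, s: False, d: False}
  {i: True, q: True, s: False, d: False}
  {s: True, i: False, q: False, d: False}
  {i: True, s: True, q: False, d: False}
  {d: True, i: False, s: False, q: False}
  {d: True, q: True, i: False, s: False}
  {d: True, s: True, i: False, q: False}
  {d: True, q: True, s: True, i: False}


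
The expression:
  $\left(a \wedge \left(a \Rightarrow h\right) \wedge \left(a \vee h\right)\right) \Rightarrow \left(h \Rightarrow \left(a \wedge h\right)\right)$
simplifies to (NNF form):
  $\text{True}$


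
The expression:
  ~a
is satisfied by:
  {a: False}


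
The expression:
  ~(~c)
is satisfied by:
  {c: True}


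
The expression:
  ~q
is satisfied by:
  {q: False}


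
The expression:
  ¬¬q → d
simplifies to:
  d ∨ ¬q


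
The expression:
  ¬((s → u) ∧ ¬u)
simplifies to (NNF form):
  s ∨ u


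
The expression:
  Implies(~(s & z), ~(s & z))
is always true.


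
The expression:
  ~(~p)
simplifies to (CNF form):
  p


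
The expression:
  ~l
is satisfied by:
  {l: False}


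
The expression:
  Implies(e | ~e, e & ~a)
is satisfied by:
  {e: True, a: False}


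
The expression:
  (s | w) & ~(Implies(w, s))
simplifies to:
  w & ~s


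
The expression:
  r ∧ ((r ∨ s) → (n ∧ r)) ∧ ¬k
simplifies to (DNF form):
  n ∧ r ∧ ¬k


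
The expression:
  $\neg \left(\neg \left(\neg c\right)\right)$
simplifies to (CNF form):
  $\neg c$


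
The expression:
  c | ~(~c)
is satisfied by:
  {c: True}


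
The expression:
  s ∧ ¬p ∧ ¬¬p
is never true.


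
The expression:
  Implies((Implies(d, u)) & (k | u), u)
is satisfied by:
  {d: True, u: True, k: False}
  {d: True, k: False, u: False}
  {u: True, k: False, d: False}
  {u: False, k: False, d: False}
  {d: True, u: True, k: True}
  {d: True, k: True, u: False}
  {u: True, k: True, d: False}


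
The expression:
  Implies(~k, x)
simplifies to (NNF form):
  k | x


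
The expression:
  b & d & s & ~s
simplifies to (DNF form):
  False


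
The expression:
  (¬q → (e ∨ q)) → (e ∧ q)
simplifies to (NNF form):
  (e ∧ q) ∨ (¬e ∧ ¬q)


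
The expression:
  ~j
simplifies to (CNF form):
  ~j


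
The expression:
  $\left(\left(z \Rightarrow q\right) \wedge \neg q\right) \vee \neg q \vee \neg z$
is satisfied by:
  {q: False, z: False}
  {z: True, q: False}
  {q: True, z: False}


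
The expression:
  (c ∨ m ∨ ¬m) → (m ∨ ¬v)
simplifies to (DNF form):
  m ∨ ¬v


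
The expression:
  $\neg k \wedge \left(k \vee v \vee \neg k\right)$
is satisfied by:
  {k: False}


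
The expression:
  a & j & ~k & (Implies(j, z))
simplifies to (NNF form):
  a & j & z & ~k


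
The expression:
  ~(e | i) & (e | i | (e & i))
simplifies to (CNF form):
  False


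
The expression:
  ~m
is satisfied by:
  {m: False}


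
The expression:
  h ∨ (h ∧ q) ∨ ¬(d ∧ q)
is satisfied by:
  {h: True, q: False, d: False}
  {h: False, q: False, d: False}
  {d: True, h: True, q: False}
  {d: True, h: False, q: False}
  {q: True, h: True, d: False}
  {q: True, h: False, d: False}
  {q: True, d: True, h: True}


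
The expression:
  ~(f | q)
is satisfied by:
  {q: False, f: False}


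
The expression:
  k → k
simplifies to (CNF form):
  True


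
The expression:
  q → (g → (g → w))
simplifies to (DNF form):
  w ∨ ¬g ∨ ¬q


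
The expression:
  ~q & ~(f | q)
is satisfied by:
  {q: False, f: False}


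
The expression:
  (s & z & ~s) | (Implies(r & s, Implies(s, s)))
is always true.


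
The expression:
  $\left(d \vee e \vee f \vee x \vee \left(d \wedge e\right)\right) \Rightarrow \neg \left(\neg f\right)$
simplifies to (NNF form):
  $f \vee \left(\neg d \wedge \neg e \wedge \neg x\right)$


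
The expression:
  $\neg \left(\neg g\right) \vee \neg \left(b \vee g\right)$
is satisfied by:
  {g: True, b: False}
  {b: False, g: False}
  {b: True, g: True}


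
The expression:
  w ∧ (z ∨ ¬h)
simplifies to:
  w ∧ (z ∨ ¬h)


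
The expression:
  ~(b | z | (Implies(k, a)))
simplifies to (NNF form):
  k & ~a & ~b & ~z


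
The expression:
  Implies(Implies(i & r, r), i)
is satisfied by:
  {i: True}


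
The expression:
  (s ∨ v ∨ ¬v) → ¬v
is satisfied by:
  {v: False}


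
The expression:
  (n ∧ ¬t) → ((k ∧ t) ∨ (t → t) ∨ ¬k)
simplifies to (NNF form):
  True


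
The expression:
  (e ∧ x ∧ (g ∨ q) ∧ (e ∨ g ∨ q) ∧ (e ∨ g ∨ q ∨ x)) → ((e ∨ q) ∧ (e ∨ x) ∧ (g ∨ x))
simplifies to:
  True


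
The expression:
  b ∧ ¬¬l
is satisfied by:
  {b: True, l: True}


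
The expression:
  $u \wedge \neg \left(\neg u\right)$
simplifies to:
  $u$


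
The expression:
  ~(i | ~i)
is never true.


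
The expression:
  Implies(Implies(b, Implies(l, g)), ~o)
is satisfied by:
  {b: True, l: True, g: False, o: False}
  {b: True, g: False, l: False, o: False}
  {l: True, b: False, g: False, o: False}
  {b: False, g: False, l: False, o: False}
  {b: True, l: True, g: True, o: False}
  {b: True, g: True, l: False, o: False}
  {l: True, g: True, b: False, o: False}
  {g: True, b: False, l: False, o: False}
  {o: True, b: True, l: True, g: False}


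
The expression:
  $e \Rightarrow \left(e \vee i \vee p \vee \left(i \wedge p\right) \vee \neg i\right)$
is always true.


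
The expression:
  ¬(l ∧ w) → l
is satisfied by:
  {l: True}


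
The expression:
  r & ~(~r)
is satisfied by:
  {r: True}


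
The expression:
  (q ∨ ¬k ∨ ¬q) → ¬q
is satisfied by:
  {q: False}


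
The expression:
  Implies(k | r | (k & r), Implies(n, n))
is always true.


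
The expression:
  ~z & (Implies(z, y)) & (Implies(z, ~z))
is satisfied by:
  {z: False}


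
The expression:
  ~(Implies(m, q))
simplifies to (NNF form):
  m & ~q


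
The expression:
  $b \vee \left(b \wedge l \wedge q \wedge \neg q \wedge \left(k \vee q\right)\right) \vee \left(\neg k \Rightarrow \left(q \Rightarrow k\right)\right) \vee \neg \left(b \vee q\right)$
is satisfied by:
  {b: True, k: True, q: False}
  {b: True, q: False, k: False}
  {k: True, q: False, b: False}
  {k: False, q: False, b: False}
  {b: True, k: True, q: True}
  {b: True, q: True, k: False}
  {k: True, q: True, b: False}


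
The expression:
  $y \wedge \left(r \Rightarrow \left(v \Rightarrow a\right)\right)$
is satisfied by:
  {a: True, y: True, v: False, r: False}
  {y: True, a: False, v: False, r: False}
  {r: True, a: True, y: True, v: False}
  {r: True, y: True, a: False, v: False}
  {a: True, v: True, y: True, r: False}
  {v: True, y: True, r: False, a: False}
  {r: True, v: True, y: True, a: True}


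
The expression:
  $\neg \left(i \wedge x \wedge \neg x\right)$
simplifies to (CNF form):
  $\text{True}$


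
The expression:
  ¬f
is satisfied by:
  {f: False}


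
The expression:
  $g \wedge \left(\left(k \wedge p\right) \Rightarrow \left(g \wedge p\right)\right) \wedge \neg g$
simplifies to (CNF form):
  $\text{False}$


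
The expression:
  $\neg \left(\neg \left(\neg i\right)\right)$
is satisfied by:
  {i: False}


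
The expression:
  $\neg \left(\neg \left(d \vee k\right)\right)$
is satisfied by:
  {d: True, k: True}
  {d: True, k: False}
  {k: True, d: False}


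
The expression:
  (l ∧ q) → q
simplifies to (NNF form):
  True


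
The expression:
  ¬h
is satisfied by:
  {h: False}


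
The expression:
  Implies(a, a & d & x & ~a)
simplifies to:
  ~a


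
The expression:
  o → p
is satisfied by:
  {p: True, o: False}
  {o: False, p: False}
  {o: True, p: True}


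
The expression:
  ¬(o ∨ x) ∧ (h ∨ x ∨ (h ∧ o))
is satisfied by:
  {h: True, x: False, o: False}


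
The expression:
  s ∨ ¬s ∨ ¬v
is always true.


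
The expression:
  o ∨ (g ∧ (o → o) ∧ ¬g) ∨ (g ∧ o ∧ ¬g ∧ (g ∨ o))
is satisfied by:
  {o: True}


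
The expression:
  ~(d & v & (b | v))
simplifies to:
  ~d | ~v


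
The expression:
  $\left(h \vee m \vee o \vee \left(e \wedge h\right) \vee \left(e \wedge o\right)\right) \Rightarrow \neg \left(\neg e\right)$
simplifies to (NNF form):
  $e \vee \left(\neg h \wedge \neg m \wedge \neg o\right)$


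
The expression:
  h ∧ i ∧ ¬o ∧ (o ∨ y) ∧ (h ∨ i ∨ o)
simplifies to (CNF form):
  h ∧ i ∧ y ∧ ¬o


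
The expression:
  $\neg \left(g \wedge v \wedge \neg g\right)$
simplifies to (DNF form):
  $\text{True}$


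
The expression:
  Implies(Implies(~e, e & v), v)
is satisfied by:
  {v: True, e: False}
  {e: False, v: False}
  {e: True, v: True}


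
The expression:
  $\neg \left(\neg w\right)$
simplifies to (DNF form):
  $w$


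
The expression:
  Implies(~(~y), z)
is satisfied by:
  {z: True, y: False}
  {y: False, z: False}
  {y: True, z: True}


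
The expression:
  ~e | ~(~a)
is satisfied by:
  {a: True, e: False}
  {e: False, a: False}
  {e: True, a: True}


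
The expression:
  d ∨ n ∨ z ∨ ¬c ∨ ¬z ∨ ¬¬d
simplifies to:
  True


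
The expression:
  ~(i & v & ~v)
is always true.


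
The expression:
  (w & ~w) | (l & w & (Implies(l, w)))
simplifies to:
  l & w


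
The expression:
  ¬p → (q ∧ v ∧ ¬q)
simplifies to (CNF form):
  p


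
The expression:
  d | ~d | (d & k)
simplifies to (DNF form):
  True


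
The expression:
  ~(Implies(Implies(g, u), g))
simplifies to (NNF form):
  ~g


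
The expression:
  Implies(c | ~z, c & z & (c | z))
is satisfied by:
  {z: True}


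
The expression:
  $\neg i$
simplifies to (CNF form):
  $\neg i$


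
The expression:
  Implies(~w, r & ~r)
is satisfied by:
  {w: True}


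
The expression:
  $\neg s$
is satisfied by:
  {s: False}


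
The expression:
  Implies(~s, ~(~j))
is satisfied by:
  {s: True, j: True}
  {s: True, j: False}
  {j: True, s: False}


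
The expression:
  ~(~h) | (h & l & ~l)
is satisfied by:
  {h: True}


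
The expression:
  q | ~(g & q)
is always true.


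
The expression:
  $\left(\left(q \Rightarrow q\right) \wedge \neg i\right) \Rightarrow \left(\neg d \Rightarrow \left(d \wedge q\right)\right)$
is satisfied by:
  {i: True, d: True}
  {i: True, d: False}
  {d: True, i: False}


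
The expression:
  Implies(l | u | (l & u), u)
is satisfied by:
  {u: True, l: False}
  {l: False, u: False}
  {l: True, u: True}


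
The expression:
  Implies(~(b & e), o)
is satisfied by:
  {b: True, o: True, e: True}
  {b: True, o: True, e: False}
  {o: True, e: True, b: False}
  {o: True, e: False, b: False}
  {b: True, e: True, o: False}


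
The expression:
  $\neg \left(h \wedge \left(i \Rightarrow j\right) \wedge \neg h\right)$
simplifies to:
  $\text{True}$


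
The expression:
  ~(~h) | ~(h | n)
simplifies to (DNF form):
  h | ~n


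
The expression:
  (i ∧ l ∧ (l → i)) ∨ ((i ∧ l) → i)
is always true.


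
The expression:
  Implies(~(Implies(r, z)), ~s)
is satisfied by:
  {z: True, s: False, r: False}
  {s: False, r: False, z: False}
  {r: True, z: True, s: False}
  {r: True, s: False, z: False}
  {z: True, s: True, r: False}
  {s: True, z: False, r: False}
  {r: True, s: True, z: True}


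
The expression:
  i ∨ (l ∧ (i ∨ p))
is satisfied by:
  {i: True, l: True, p: True}
  {i: True, l: True, p: False}
  {i: True, p: True, l: False}
  {i: True, p: False, l: False}
  {l: True, p: True, i: False}


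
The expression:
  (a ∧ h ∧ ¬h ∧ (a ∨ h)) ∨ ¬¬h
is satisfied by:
  {h: True}


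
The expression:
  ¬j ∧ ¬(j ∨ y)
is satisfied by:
  {y: False, j: False}


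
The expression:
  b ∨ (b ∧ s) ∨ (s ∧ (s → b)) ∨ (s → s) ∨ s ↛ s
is always true.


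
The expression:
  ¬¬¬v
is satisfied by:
  {v: False}


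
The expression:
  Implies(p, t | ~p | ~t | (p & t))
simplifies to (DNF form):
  True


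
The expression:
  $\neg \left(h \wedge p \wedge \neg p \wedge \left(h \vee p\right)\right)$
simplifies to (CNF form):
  $\text{True}$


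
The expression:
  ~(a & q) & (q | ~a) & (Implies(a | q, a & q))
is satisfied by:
  {q: False, a: False}


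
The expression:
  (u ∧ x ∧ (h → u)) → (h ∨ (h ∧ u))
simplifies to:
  h ∨ ¬u ∨ ¬x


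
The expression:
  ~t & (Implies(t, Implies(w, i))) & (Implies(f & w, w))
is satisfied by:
  {t: False}


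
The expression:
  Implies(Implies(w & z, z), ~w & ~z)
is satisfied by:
  {w: False, z: False}


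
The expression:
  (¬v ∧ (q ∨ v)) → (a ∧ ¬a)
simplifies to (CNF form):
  v ∨ ¬q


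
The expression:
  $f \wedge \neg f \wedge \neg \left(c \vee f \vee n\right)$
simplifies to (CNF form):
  $\text{False}$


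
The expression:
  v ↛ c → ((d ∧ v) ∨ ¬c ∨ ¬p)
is always true.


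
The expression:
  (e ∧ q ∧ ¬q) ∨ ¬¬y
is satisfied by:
  {y: True}


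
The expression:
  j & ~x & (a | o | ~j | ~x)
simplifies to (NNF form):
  j & ~x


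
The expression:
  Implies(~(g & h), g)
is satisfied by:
  {g: True}


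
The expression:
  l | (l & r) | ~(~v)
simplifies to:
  l | v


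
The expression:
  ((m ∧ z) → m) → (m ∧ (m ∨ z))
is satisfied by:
  {m: True}


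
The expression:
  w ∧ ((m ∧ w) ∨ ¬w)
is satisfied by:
  {m: True, w: True}


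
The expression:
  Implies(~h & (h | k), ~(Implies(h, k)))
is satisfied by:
  {h: True, k: False}
  {k: False, h: False}
  {k: True, h: True}


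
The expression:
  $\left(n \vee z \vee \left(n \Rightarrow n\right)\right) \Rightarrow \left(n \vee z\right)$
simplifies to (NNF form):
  $n \vee z$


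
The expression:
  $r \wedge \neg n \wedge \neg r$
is never true.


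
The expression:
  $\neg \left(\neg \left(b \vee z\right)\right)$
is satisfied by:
  {b: True, z: True}
  {b: True, z: False}
  {z: True, b: False}


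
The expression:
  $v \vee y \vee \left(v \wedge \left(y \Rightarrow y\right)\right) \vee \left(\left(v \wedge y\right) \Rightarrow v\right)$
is always true.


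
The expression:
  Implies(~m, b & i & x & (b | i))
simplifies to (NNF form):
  m | (b & i & x)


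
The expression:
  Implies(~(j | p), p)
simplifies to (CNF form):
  j | p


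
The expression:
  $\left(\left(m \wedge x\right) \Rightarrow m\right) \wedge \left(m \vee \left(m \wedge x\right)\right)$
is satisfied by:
  {m: True}


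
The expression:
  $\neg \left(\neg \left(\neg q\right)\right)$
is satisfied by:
  {q: False}


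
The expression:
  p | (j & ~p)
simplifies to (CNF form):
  j | p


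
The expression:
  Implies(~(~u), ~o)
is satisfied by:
  {u: False, o: False}
  {o: True, u: False}
  {u: True, o: False}


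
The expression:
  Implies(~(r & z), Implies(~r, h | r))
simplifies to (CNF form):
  h | r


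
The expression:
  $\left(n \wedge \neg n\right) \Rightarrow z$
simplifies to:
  $\text{True}$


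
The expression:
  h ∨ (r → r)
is always true.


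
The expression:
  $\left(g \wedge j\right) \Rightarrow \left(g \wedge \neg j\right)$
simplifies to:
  $\neg g \vee \neg j$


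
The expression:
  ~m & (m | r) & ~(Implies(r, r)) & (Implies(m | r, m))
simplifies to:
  False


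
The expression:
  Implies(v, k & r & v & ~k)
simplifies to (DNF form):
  ~v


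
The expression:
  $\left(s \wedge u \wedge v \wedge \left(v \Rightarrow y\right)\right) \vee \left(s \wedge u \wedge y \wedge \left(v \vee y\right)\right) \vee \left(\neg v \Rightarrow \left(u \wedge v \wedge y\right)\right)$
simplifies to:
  $v \vee \left(s \wedge u \wedge y\right)$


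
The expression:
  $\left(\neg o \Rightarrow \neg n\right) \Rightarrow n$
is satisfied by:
  {n: True}


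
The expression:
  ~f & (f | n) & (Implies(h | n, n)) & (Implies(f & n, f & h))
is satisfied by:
  {n: True, f: False}


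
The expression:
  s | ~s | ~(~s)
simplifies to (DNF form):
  True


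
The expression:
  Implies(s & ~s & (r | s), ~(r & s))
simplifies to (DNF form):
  True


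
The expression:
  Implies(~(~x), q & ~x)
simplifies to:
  ~x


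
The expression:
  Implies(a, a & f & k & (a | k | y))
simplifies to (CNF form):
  (f | ~a) & (k | ~a)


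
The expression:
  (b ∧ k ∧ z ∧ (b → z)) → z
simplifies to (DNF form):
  True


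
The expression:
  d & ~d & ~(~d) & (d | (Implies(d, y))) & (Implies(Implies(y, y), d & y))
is never true.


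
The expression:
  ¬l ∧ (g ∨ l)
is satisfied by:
  {g: True, l: False}


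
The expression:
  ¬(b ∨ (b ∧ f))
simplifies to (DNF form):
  ¬b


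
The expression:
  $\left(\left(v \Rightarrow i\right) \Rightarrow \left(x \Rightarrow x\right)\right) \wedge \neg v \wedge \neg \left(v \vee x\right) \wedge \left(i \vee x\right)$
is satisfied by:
  {i: True, x: False, v: False}


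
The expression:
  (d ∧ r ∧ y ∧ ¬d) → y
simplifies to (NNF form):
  True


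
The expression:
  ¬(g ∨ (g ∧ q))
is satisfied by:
  {g: False}


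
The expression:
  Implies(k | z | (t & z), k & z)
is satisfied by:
  {z: False, k: False}
  {k: True, z: True}


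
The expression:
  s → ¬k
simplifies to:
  ¬k ∨ ¬s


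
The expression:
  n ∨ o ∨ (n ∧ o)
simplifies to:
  n ∨ o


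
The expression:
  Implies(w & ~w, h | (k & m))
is always true.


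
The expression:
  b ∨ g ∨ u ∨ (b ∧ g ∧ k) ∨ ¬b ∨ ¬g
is always true.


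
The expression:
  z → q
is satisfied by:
  {q: True, z: False}
  {z: False, q: False}
  {z: True, q: True}


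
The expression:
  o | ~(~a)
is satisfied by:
  {a: True, o: True}
  {a: True, o: False}
  {o: True, a: False}


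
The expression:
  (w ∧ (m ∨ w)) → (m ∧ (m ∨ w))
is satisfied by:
  {m: True, w: False}
  {w: False, m: False}
  {w: True, m: True}


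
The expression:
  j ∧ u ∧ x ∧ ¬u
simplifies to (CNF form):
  False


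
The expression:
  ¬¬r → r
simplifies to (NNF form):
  True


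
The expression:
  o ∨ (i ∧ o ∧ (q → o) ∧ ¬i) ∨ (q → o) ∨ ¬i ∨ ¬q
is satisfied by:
  {o: True, q: False, i: False}
  {q: False, i: False, o: False}
  {i: True, o: True, q: False}
  {i: True, q: False, o: False}
  {o: True, q: True, i: False}
  {q: True, o: False, i: False}
  {i: True, q: True, o: True}
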